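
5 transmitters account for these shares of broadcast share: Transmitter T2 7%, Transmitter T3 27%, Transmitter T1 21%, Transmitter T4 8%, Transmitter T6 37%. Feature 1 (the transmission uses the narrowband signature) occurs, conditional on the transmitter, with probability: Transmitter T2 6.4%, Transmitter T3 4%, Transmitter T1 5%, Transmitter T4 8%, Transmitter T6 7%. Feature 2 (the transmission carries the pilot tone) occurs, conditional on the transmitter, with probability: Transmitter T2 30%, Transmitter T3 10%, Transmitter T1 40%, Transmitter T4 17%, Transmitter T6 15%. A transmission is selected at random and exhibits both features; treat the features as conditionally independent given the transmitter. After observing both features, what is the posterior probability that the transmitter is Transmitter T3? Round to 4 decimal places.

Unnormalized posteriors (prior × likelihood):
  Transmitter T2: 0.07 × 0.064 × 0.3 = 0.001344
  Transmitter T3: 0.27 × 0.04 × 0.1 = 0.00108
  Transmitter T1: 0.21 × 0.05 × 0.4 = 0.0042
  Transmitter T4: 0.08 × 0.08 × 0.17 = 0.001088
  Transmitter T6: 0.37 × 0.07 × 0.15 = 0.003885
Normalizing constant = 0.011597.
P(Transmitter T3 | evidence) = 0.00108 / 0.011597 ≈ 0.0931.

0.0931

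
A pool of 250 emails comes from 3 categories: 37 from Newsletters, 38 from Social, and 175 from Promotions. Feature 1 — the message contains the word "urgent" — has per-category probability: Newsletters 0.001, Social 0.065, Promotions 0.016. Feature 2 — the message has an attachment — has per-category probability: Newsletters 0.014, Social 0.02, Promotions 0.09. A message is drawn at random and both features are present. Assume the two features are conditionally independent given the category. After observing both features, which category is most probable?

Compute prior × likelihood for every hypothesis:
  Newsletters: 0.148 × 0.001 × 0.014 = 0.000002072
  Social: 0.152 × 0.065 × 0.02 = 0.0001976
  Promotions: 0.7 × 0.016 × 0.09 = 0.001008
Total = 0.001207672.
Largest term belongs to Promotions, so Promotions is most probable.

Promotions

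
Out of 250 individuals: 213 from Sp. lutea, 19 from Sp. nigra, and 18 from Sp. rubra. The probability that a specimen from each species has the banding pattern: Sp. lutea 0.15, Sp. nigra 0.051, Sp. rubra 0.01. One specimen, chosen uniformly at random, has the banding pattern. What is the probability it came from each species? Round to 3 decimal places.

Sp. lutea 0.965, Sp. nigra 0.029, Sp. rubra 0.005

By Bayes' rule, posterior ∝ prior × likelihood:
  Sp. lutea: 0.852 × 0.15 = 0.1278
  Sp. nigra: 0.076 × 0.051 = 0.003876
  Sp. rubra: 0.072 × 0.01 = 0.00072
Sum = 0.132396.
P(Sp. lutea | banded) = 0.1278/0.132396 ≈ 0.965
P(Sp. nigra | banded) = 0.003876/0.132396 ≈ 0.029
P(Sp. rubra | banded) = 0.00072/0.132396 ≈ 0.005
(Check: 0.965+0.029+0.005 = 0.999.)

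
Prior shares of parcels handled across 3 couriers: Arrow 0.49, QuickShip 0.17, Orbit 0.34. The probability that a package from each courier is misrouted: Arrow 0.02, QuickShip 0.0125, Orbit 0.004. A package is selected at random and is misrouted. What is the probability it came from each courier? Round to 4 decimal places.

By Bayes' rule, posterior ∝ prior × likelihood:
  Arrow: 0.49 × 0.02 = 0.0098
  QuickShip: 0.17 × 0.0125 = 0.002125
  Orbit: 0.34 × 0.004 = 0.00136
Sum = 0.013285.
P(Arrow | misrouted) = 0.0098/0.013285 ≈ 0.7377
P(QuickShip | misrouted) = 0.002125/0.013285 ≈ 0.1600
P(Orbit | misrouted) = 0.00136/0.013285 ≈ 0.1024
(Check: 0.7377+0.1600+0.1024 = 1.0001.)

Arrow 0.7377, QuickShip 0.1600, Orbit 0.1024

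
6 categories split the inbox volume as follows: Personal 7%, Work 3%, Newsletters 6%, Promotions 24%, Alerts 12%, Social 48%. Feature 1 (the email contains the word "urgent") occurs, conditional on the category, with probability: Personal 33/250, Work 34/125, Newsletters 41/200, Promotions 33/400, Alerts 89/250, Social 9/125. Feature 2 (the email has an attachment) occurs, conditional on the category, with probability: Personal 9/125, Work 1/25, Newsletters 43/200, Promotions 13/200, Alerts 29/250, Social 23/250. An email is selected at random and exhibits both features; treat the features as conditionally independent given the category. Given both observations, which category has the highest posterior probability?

By Bayes' rule, posterior ∝ prior × likelihood:
  Personal: 0.07 × 0.132 × 0.072 = 0.00066528
  Work: 0.03 × 0.272 × 0.04 = 0.0003264
  Newsletters: 0.06 × 0.205 × 0.215 = 0.0026445
  Promotions: 0.24 × 0.0825 × 0.065 = 0.001287
  Alerts: 0.12 × 0.356 × 0.116 = 0.00495552
  Social: 0.48 × 0.072 × 0.092 = 0.00317952
Sum = 0.01305822.
Largest term belongs to Alerts, so Alerts is most probable.

Alerts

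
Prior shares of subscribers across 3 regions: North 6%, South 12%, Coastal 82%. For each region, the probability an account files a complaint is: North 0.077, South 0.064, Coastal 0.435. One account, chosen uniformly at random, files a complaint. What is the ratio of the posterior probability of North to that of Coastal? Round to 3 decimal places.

0.013

By Bayes' rule, posterior ∝ prior × likelihood:
  North: 0.06 × 0.077 = 0.00462
  South: 0.12 × 0.064 = 0.00768
  Coastal: 0.82 × 0.435 = 0.3567
Normalizing constant = 0.369.
The ratio is 0.00462 / 0.3567 (the normalizer cancels) = 0.013.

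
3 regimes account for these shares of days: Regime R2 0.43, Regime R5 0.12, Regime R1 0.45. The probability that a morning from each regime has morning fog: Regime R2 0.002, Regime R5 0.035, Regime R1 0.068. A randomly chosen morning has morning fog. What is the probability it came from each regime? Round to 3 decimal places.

Regime R2 0.024, Regime R5 0.118, Regime R1 0.858

Unnormalized posteriors (prior × likelihood):
  Regime R2: 0.43 × 0.002 = 0.00086
  Regime R5: 0.12 × 0.035 = 0.0042
  Regime R1: 0.45 × 0.068 = 0.0306
Normalizing constant = 0.03566.
P(Regime R2 | fog) = 0.00086/0.03566 ≈ 0.024
P(Regime R5 | fog) = 0.0042/0.03566 ≈ 0.118
P(Regime R1 | fog) = 0.0306/0.03566 ≈ 0.858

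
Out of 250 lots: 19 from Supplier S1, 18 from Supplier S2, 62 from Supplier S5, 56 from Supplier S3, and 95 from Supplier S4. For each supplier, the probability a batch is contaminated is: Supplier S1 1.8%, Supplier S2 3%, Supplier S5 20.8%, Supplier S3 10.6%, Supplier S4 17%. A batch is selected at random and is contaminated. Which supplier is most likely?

Unnormalized posteriors (prior × likelihood):
  Supplier S1: 0.076 × 0.018 = 0.001368
  Supplier S2: 0.072 × 0.03 = 0.00216
  Supplier S5: 0.248 × 0.208 = 0.051584
  Supplier S3: 0.224 × 0.106 = 0.023744
  Supplier S4: 0.38 × 0.17 = 0.0646
Total = 0.143456.
Largest term belongs to Supplier S4, so Supplier S4 is most probable.

Supplier S4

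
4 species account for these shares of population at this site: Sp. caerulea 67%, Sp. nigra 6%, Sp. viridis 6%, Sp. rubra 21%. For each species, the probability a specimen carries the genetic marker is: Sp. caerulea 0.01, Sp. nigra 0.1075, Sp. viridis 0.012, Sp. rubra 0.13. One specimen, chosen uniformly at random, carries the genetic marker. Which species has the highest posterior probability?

Sp. rubra

Compute prior × likelihood for every hypothesis:
  Sp. caerulea: 0.67 × 0.01 = 0.0067
  Sp. nigra: 0.06 × 0.1075 = 0.00645
  Sp. viridis: 0.06 × 0.012 = 0.00072
  Sp. rubra: 0.21 × 0.13 = 0.0273
Normalizing constant = 0.04117.
Largest term belongs to Sp. rubra, so Sp. rubra is most probable.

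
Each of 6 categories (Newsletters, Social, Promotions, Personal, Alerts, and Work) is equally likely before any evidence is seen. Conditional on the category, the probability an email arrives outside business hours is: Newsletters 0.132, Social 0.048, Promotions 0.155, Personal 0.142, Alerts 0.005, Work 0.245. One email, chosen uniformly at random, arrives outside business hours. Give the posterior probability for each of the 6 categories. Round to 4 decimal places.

Newsletters 0.1816, Social 0.0660, Promotions 0.2132, Personal 0.1953, Alerts 0.0069, Work 0.3370

With a uniform prior (1/6 each), posterior ∝ likelihood:
  Newsletters: 0.132
  Social: 0.048
  Promotions: 0.155
  Personal: 0.142
  Alerts: 0.005
  Work: 0.245
Normalizing constant = 0.727.
P(Newsletters | off-hours) = 0.132/0.727 ≈ 0.1816
P(Social | off-hours) = 0.048/0.727 ≈ 0.0660
P(Promotions | off-hours) = 0.155/0.727 ≈ 0.2132
P(Personal | off-hours) = 0.142/0.727 ≈ 0.1953
P(Alerts | off-hours) = 0.005/0.727 ≈ 0.0069
P(Work | off-hours) = 0.245/0.727 ≈ 0.3370
(Check: 0.1816+0.0660+0.2132+0.1953+0.0069+0.3370 = 1.0000.)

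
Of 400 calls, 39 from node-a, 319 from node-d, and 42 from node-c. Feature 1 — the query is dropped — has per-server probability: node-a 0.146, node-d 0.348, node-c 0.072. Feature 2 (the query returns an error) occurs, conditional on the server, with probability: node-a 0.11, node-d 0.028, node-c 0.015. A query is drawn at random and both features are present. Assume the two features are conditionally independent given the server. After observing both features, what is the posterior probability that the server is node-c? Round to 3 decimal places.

By Bayes' rule, posterior ∝ prior × likelihood:
  node-a: 0.0975 × 0.146 × 0.11 = 0.00156585
  node-d: 0.7975 × 0.348 × 0.028 = 0.00777084
  node-c: 0.105 × 0.072 × 0.015 = 0.0001134
Total = 0.00945009.
P(node-c | evidence) = 0.0001134 / 0.00945009 ≈ 0.012.

0.012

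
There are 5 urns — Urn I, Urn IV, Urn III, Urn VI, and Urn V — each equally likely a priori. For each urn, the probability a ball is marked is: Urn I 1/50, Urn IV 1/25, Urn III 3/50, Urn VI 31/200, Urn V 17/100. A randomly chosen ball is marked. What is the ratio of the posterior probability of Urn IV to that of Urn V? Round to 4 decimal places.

0.2353

Since the prior is uniform, the posterior is proportional to the likelihood:
  Urn I: 0.02
  Urn IV: 0.04
  Urn III: 0.06
  Urn VI: 0.155
  Urn V: 0.17
Total = 0.445.
The ratio is 0.04 / 0.17 (the normalizer cancels) = 0.2353.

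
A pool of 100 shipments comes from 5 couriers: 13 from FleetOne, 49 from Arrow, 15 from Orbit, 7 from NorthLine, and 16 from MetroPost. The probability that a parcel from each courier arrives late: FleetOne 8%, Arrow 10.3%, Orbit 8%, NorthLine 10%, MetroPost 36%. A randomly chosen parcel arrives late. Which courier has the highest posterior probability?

MetroPost

By Bayes' rule, posterior ∝ prior × likelihood:
  FleetOne: 0.13 × 0.08 = 0.0104
  Arrow: 0.49 × 0.103 = 0.05047
  Orbit: 0.15 × 0.08 = 0.012
  NorthLine: 0.07 × 0.1 = 0.007
  MetroPost: 0.16 × 0.36 = 0.0576
Sum = 0.13747.
Largest term belongs to MetroPost, so MetroPost is most probable.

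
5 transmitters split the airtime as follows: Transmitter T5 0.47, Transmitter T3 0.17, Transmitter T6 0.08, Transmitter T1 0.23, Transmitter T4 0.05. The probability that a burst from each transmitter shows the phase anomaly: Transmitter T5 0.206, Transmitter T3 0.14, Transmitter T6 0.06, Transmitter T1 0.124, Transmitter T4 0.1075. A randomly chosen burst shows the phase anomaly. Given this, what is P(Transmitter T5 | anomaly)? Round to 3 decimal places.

0.608

By Bayes' rule, posterior ∝ prior × likelihood:
  Transmitter T5: 0.47 × 0.206 = 0.09682
  Transmitter T3: 0.17 × 0.14 = 0.0238
  Transmitter T6: 0.08 × 0.06 = 0.0048
  Transmitter T1: 0.23 × 0.124 = 0.02852
  Transmitter T4: 0.05 × 0.1075 = 0.005375
Total = 0.159315.
P(Transmitter T5 | evidence) = 0.09682 / 0.159315 ≈ 0.608.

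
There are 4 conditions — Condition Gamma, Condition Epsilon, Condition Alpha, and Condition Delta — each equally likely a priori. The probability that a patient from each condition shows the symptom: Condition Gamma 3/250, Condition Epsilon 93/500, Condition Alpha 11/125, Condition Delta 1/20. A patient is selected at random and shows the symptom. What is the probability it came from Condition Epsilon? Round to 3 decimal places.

With a uniform prior (1/4 each), posterior ∝ likelihood:
  Condition Gamma: 0.012
  Condition Epsilon: 0.186
  Condition Alpha: 0.088
  Condition Delta: 0.05
Normalizing constant = 0.336.
P(Condition Epsilon | evidence) = 0.186 / 0.336 ≈ 0.554.

0.554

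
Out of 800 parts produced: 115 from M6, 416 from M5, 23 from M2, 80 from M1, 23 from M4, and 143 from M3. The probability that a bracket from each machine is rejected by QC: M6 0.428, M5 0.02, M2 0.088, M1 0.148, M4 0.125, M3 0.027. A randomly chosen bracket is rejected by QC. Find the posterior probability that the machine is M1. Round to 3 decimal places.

0.152

Compute prior × likelihood for every hypothesis:
  M6: 0.14375 × 0.428 = 0.061525
  M5: 0.52 × 0.02 = 0.0104
  M2: 0.02875 × 0.088 = 0.00253
  M1: 0.1 × 0.148 = 0.0148
  M4: 0.02875 × 0.125 = 0.00359375
  M3: 0.17875 × 0.027 = 0.00482625
Normalizing constant = 0.097675.
P(M1 | evidence) = 0.0148 / 0.097675 ≈ 0.152.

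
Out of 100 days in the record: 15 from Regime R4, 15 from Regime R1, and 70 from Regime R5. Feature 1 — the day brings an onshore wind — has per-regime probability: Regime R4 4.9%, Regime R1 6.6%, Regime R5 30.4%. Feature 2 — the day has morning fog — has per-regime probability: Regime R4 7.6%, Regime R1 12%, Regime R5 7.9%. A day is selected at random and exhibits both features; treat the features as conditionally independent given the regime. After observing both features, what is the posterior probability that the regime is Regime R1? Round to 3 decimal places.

0.064

By Bayes' rule, posterior ∝ prior × likelihood:
  Regime R4: 0.15 × 0.049 × 0.076 = 0.0005586
  Regime R1: 0.15 × 0.066 × 0.12 = 0.001188
  Regime R5: 0.7 × 0.304 × 0.079 = 0.0168112
Normalizing constant = 0.0185578.
P(Regime R1 | evidence) = 0.001188 / 0.0185578 ≈ 0.064.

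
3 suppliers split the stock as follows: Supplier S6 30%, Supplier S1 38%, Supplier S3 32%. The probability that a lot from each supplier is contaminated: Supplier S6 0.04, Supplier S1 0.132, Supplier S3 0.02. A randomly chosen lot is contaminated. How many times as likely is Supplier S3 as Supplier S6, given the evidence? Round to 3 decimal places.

Prior × likelihood for each hypothesis:
  Supplier S6: 0.3 × 0.04 = 0.012
  Supplier S1: 0.38 × 0.132 = 0.05016
  Supplier S3: 0.32 × 0.02 = 0.0064
Total = 0.06856.
The ratio is 0.0064 / 0.012 (the normalizer cancels) = 0.533.

0.533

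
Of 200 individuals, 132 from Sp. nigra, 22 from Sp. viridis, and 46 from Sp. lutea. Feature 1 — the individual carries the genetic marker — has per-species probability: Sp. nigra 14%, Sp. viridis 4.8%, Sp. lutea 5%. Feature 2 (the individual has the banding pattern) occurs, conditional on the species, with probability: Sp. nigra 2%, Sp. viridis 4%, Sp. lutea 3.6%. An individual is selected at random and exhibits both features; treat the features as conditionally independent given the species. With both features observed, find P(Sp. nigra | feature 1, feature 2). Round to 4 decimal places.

Unnormalized posteriors (prior × likelihood):
  Sp. nigra: 0.66 × 0.14 × 0.02 = 0.001848
  Sp. viridis: 0.11 × 0.048 × 0.04 = 0.0002112
  Sp. lutea: 0.23 × 0.05 × 0.036 = 0.000414
Total = 0.0024732.
P(Sp. nigra | evidence) = 0.001848 / 0.0024732 ≈ 0.7472.

0.7472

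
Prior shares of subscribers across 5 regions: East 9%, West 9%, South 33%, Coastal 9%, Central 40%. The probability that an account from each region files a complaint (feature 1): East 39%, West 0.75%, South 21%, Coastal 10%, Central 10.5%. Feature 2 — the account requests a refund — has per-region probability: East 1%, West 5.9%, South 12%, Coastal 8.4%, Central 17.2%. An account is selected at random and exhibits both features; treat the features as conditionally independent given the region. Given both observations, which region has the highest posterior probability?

South

Prior × likelihood for each hypothesis:
  East: 0.09 × 0.39 × 0.01 = 0.000351
  West: 0.09 × 0.0075 × 0.059 = 0.000039825
  South: 0.33 × 0.21 × 0.12 = 0.008316
  Coastal: 0.09 × 0.1 × 0.084 = 0.000756
  Central: 0.4 × 0.105 × 0.172 = 0.007224
Normalizing constant = 0.016686825.
Largest term belongs to South, so South is most probable.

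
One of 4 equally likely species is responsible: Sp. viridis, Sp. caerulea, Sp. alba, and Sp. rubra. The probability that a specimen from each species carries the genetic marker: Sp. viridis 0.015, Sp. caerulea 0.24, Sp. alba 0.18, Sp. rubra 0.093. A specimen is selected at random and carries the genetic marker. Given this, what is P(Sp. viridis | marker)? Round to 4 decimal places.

Since the prior is uniform, the posterior is proportional to the likelihood:
  Sp. viridis: 0.015
  Sp. caerulea: 0.24
  Sp. alba: 0.18
  Sp. rubra: 0.093
Normalizing constant = 0.528.
P(Sp. viridis | evidence) = 0.015 / 0.528 ≈ 0.0284.

0.0284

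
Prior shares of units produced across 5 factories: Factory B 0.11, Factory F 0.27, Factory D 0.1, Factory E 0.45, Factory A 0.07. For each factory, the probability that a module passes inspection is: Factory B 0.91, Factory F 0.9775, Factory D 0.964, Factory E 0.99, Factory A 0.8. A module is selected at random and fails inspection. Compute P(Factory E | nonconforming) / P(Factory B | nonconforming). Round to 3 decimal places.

Taking complements, P(nonconforming | each) = Factory B 0.09, Factory F 0.0225, Factory D 0.036, Factory E 0.01, Factory A 0.2.
Prior × likelihood for each hypothesis:
  Factory B: 0.11 × 0.09 = 0.0099
  Factory F: 0.27 × 0.0225 = 0.006075
  Factory D: 0.1 × 0.036 = 0.0036
  Factory E: 0.45 × 0.01 = 0.0045
  Factory A: 0.07 × 0.2 = 0.014
Total = 0.038075.
The ratio is 0.0045 / 0.0099 (the normalizer cancels) = 0.455.

0.455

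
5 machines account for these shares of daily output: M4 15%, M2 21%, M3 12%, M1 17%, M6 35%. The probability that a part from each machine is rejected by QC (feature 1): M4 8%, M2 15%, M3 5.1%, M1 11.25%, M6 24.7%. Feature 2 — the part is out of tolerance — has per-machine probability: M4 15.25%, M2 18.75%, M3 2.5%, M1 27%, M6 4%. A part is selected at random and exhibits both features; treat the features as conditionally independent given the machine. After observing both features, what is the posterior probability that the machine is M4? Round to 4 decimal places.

0.1108

Prior × likelihood for each hypothesis:
  M4: 0.15 × 0.08 × 0.1525 = 0.00183
  M2: 0.21 × 0.15 × 0.1875 = 0.00590625
  M3: 0.12 × 0.051 × 0.025 = 0.000153
  M1: 0.17 × 0.1125 × 0.27 = 0.00516375
  M6: 0.35 × 0.247 × 0.04 = 0.003458
Total = 0.016511.
P(M4 | evidence) = 0.00183 / 0.016511 ≈ 0.1108.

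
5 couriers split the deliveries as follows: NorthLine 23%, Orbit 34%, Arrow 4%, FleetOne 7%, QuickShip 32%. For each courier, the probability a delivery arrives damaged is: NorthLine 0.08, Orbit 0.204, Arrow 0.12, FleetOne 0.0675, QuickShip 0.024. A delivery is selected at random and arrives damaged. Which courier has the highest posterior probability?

Compute prior × likelihood for every hypothesis:
  NorthLine: 0.23 × 0.08 = 0.0184
  Orbit: 0.34 × 0.204 = 0.06936
  Arrow: 0.04 × 0.12 = 0.0048
  FleetOne: 0.07 × 0.0675 = 0.004725
  QuickShip: 0.32 × 0.024 = 0.00768
Total = 0.104965.
Largest term belongs to Orbit, so Orbit is most probable.

Orbit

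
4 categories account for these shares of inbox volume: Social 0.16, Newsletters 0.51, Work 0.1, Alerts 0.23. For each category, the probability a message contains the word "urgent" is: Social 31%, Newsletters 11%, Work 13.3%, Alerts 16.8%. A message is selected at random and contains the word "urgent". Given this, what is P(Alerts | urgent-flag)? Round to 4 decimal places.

Compute prior × likelihood for every hypothesis:
  Social: 0.16 × 0.31 = 0.0496
  Newsletters: 0.51 × 0.11 = 0.0561
  Work: 0.1 × 0.133 = 0.0133
  Alerts: 0.23 × 0.168 = 0.03864
Normalizing constant = 0.15764.
P(Alerts | evidence) = 0.03864 / 0.15764 ≈ 0.2451.

0.2451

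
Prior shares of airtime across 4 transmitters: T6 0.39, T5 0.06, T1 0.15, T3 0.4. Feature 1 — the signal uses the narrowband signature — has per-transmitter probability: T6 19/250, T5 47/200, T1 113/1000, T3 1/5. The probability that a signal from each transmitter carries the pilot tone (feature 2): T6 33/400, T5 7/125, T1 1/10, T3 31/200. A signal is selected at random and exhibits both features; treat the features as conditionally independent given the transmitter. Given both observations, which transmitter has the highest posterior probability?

T3

Prior × likelihood for each hypothesis:
  T6: 0.39 × 0.076 × 0.0825 = 0.0024453
  T5: 0.06 × 0.235 × 0.056 = 0.0007896
  T1: 0.15 × 0.113 × 0.1 = 0.001695
  T3: 0.4 × 0.2 × 0.155 = 0.0124
Sum = 0.0173299.
Largest term belongs to T3, so T3 is most probable.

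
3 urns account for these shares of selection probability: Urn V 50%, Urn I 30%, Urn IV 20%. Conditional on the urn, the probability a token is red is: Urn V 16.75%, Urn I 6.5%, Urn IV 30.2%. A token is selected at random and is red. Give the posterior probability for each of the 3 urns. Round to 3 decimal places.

By Bayes' rule, posterior ∝ prior × likelihood:
  Urn V: 0.5 × 0.1675 = 0.08375
  Urn I: 0.3 × 0.065 = 0.0195
  Urn IV: 0.2 × 0.302 = 0.0604
Normalizing constant = 0.16365.
P(Urn V | red) = 0.08375/0.16365 ≈ 0.512
P(Urn I | red) = 0.0195/0.16365 ≈ 0.119
P(Urn IV | red) = 0.0604/0.16365 ≈ 0.369

Urn V 0.512, Urn I 0.119, Urn IV 0.369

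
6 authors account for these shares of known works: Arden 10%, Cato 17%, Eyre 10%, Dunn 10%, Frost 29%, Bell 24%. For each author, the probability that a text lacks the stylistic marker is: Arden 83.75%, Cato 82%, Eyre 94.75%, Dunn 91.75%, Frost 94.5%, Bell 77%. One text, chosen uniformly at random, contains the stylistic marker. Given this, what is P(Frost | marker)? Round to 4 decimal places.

Taking complements, P(marker | each) = Arden 0.1625, Cato 0.18, Eyre 0.0525, Dunn 0.0825, Frost 0.055, Bell 0.23.
Unnormalized posteriors (prior × likelihood):
  Arden: 0.1 × 0.1625 = 0.01625
  Cato: 0.17 × 0.18 = 0.0306
  Eyre: 0.1 × 0.0525 = 0.00525
  Dunn: 0.1 × 0.0825 = 0.00825
  Frost: 0.29 × 0.055 = 0.01595
  Bell: 0.24 × 0.23 = 0.0552
Total = 0.1315.
P(Frost | evidence) = 0.01595 / 0.1315 ≈ 0.1213.

0.1213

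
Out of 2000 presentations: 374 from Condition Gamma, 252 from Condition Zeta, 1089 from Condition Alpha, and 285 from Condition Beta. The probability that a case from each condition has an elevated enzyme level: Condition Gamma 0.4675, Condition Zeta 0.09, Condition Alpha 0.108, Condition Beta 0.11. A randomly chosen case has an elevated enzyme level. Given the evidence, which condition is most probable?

Condition Gamma

By Bayes' rule, posterior ∝ prior × likelihood:
  Condition Gamma: 0.187 × 0.4675 = 0.0874225
  Condition Zeta: 0.126 × 0.09 = 0.01134
  Condition Alpha: 0.5445 × 0.108 = 0.058806
  Condition Beta: 0.1425 × 0.11 = 0.015675
Total = 0.1732435.
Largest term belongs to Condition Gamma, so Condition Gamma is most probable.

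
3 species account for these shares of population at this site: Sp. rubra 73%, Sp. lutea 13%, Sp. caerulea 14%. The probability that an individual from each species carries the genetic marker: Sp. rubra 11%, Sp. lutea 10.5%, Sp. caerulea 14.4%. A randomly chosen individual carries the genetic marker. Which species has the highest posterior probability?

Sp. rubra

Unnormalized posteriors (prior × likelihood):
  Sp. rubra: 0.73 × 0.11 = 0.0803
  Sp. lutea: 0.13 × 0.105 = 0.01365
  Sp. caerulea: 0.14 × 0.144 = 0.02016
Total = 0.11411.
Largest term belongs to Sp. rubra, so Sp. rubra is most probable.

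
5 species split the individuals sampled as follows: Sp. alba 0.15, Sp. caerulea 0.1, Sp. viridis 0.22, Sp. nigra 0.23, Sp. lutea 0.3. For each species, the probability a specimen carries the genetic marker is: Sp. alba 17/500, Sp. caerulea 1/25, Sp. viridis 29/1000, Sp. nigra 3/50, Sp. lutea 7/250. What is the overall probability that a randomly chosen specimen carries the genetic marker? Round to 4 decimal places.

By Bayes' rule, posterior ∝ prior × likelihood:
  Sp. alba: 0.15 × 0.034 = 0.0051
  Sp. caerulea: 0.1 × 0.04 = 0.004
  Sp. viridis: 0.22 × 0.029 = 0.00638
  Sp. nigra: 0.23 × 0.06 = 0.0138
  Sp. lutea: 0.3 × 0.028 = 0.0084
P(marker) = 0.0051 + 0.004 + 0.00638 + 0.0138 + 0.0084 = 0.03768 → 0.0377.

0.0377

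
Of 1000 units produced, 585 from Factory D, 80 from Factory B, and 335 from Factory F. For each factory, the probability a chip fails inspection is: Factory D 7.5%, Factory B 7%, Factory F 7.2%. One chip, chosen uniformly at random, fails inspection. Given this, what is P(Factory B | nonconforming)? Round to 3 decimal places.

0.076

By Bayes' rule, posterior ∝ prior × likelihood:
  Factory D: 0.585 × 0.075 = 0.043875
  Factory B: 0.08 × 0.07 = 0.0056
  Factory F: 0.335 × 0.072 = 0.02412
Normalizing constant = 0.073595.
P(Factory B | evidence) = 0.0056 / 0.073595 ≈ 0.076.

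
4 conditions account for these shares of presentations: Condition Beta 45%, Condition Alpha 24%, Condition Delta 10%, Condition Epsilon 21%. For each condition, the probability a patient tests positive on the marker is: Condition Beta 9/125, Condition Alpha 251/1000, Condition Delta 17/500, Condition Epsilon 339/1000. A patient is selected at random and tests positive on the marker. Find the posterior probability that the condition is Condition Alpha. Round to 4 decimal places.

By Bayes' rule, posterior ∝ prior × likelihood:
  Condition Beta: 0.45 × 0.072 = 0.0324
  Condition Alpha: 0.24 × 0.251 = 0.06024
  Condition Delta: 0.1 × 0.034 = 0.0034
  Condition Epsilon: 0.21 × 0.339 = 0.07119
Total = 0.16723.
P(Condition Alpha | evidence) = 0.06024 / 0.16723 ≈ 0.3602.

0.3602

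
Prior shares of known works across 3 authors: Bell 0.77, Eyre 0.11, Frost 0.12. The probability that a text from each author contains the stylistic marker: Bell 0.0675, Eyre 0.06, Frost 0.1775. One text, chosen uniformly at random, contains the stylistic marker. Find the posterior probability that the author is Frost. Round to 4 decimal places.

0.2667

By Bayes' rule, posterior ∝ prior × likelihood:
  Bell: 0.77 × 0.0675 = 0.051975
  Eyre: 0.11 × 0.06 = 0.0066
  Frost: 0.12 × 0.1775 = 0.0213
Total = 0.079875.
P(Frost | evidence) = 0.0213 / 0.079875 ≈ 0.2667.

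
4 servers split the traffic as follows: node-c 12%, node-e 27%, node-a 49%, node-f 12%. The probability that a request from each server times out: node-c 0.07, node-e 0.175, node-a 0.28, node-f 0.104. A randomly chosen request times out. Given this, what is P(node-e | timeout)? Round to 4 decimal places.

Compute prior × likelihood for every hypothesis:
  node-c: 0.12 × 0.07 = 0.0084
  node-e: 0.27 × 0.175 = 0.04725
  node-a: 0.49 × 0.28 = 0.1372
  node-f: 0.12 × 0.104 = 0.01248
Sum = 0.20533.
P(node-e | evidence) = 0.04725 / 0.20533 ≈ 0.2301.

0.2301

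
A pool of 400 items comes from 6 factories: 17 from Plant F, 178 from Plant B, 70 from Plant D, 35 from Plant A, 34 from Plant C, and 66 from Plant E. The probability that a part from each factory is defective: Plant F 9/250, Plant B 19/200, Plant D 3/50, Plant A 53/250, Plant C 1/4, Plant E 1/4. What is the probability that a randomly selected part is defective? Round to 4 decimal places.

0.1354

Compute prior × likelihood for every hypothesis:
  Plant F: 0.0425 × 0.036 = 0.00153
  Plant B: 0.445 × 0.095 = 0.042275
  Plant D: 0.175 × 0.06 = 0.0105
  Plant A: 0.0875 × 0.212 = 0.01855
  Plant C: 0.085 × 0.25 = 0.02125
  Plant E: 0.165 × 0.25 = 0.04125
P(defective) = 0.00153 + 0.042275 + 0.0105 + 0.01855 + 0.02125 + 0.04125 = 0.135355 → 0.1354.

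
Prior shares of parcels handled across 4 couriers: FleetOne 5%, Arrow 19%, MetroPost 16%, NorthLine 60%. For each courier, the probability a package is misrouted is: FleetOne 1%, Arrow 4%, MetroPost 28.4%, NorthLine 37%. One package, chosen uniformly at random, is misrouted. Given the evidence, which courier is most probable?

By Bayes' rule, posterior ∝ prior × likelihood:
  FleetOne: 0.05 × 0.01 = 0.0005
  Arrow: 0.19 × 0.04 = 0.0076
  MetroPost: 0.16 × 0.284 = 0.04544
  NorthLine: 0.6 × 0.37 = 0.222
Total = 0.27554.
Largest term belongs to NorthLine, so NorthLine is most probable.

NorthLine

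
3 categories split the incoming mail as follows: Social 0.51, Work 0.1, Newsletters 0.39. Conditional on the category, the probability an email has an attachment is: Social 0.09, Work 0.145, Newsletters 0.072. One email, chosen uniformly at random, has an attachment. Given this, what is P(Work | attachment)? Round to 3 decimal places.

0.164

Prior × likelihood for each hypothesis:
  Social: 0.51 × 0.09 = 0.0459
  Work: 0.1 × 0.145 = 0.0145
  Newsletters: 0.39 × 0.072 = 0.02808
Sum = 0.08848.
P(Work | evidence) = 0.0145 / 0.08848 ≈ 0.164.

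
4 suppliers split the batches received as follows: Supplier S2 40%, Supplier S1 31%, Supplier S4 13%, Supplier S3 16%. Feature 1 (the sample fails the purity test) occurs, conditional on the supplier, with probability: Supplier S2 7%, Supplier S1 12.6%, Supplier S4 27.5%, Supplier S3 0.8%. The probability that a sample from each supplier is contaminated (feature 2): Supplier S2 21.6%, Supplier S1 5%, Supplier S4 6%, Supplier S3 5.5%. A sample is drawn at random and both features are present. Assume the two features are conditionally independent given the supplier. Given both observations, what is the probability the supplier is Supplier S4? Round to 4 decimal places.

0.2100

Unnormalized posteriors (prior × likelihood):
  Supplier S2: 0.4 × 0.07 × 0.216 = 0.006048
  Supplier S1: 0.31 × 0.126 × 0.05 = 0.001953
  Supplier S4: 0.13 × 0.275 × 0.06 = 0.002145
  Supplier S3: 0.16 × 0.008 × 0.055 = 0.0000704
Sum = 0.0102164.
P(Supplier S4 | evidence) = 0.002145 / 0.0102164 ≈ 0.2100.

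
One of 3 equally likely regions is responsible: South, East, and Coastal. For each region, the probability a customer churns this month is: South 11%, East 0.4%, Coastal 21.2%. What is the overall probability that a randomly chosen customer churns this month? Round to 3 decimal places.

Since the prior is uniform, the posterior is proportional to the likelihood:
  South: 0.11
  East: 0.004
  Coastal: 0.212
P(churn) = (1/3) × (0.11 + 0.004 + 0.212) = 0.326/3 ≈ 0.109.

0.109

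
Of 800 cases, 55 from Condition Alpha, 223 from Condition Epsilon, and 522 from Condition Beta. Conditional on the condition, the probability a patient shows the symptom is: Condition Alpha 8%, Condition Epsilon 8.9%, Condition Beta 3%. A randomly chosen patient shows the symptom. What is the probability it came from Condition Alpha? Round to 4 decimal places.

0.1103

Prior × likelihood for each hypothesis:
  Condition Alpha: 0.06875 × 0.08 = 0.0055
  Condition Epsilon: 0.27875 × 0.089 = 0.02480875
  Condition Beta: 0.6525 × 0.03 = 0.019575
Normalizing constant = 0.04988375.
P(Condition Alpha | evidence) = 0.0055 / 0.04988375 ≈ 0.1103.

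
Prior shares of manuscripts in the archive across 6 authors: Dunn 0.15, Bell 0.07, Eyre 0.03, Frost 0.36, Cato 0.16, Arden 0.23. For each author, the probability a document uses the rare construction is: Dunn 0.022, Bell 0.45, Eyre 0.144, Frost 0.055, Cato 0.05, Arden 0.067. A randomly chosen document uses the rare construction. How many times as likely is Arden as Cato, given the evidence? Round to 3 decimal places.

Compute prior × likelihood for every hypothesis:
  Dunn: 0.15 × 0.022 = 0.0033
  Bell: 0.07 × 0.45 = 0.0315
  Eyre: 0.03 × 0.144 = 0.00432
  Frost: 0.36 × 0.055 = 0.0198
  Cato: 0.16 × 0.05 = 0.008
  Arden: 0.23 × 0.067 = 0.01541
Sum = 0.08233.
The ratio is 0.01541 / 0.008 (the normalizer cancels) = 1.926.

1.926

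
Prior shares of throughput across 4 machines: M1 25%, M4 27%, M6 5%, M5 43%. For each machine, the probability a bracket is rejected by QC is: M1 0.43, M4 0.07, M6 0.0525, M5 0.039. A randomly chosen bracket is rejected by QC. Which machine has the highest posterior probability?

By Bayes' rule, posterior ∝ prior × likelihood:
  M1: 0.25 × 0.43 = 0.1075
  M4: 0.27 × 0.07 = 0.0189
  M6: 0.05 × 0.0525 = 0.002625
  M5: 0.43 × 0.039 = 0.01677
Sum = 0.145795.
Largest term belongs to M1, so M1 is most probable.

M1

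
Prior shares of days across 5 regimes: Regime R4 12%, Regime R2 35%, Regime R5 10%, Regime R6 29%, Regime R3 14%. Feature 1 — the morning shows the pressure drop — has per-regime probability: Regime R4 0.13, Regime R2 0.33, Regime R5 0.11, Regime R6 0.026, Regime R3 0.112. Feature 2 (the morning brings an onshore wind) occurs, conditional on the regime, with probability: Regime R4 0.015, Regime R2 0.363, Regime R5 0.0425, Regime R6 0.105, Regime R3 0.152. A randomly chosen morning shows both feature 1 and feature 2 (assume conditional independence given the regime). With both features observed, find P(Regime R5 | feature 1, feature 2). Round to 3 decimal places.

0.010

Compute prior × likelihood for every hypothesis:
  Regime R4: 0.12 × 0.13 × 0.015 = 0.000234
  Regime R2: 0.35 × 0.33 × 0.363 = 0.0419265
  Regime R5: 0.1 × 0.11 × 0.0425 = 0.0004675
  Regime R6: 0.29 × 0.026 × 0.105 = 0.0007917
  Regime R3: 0.14 × 0.112 × 0.152 = 0.00238336
Normalizing constant = 0.04580306.
P(Regime R5 | evidence) = 0.0004675 / 0.04580306 ≈ 0.010.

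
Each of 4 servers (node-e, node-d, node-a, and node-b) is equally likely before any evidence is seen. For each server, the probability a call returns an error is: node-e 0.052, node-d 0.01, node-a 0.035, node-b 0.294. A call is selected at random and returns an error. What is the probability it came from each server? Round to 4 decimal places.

node-e 0.1330, node-d 0.0256, node-a 0.0895, node-b 0.7519

Since the prior is uniform, the posterior is proportional to the likelihood:
  node-e: 0.052
  node-d: 0.01
  node-a: 0.035
  node-b: 0.294
Sum = 0.391.
P(node-e | error) = 0.052/0.391 ≈ 0.1330
P(node-d | error) = 0.01/0.391 ≈ 0.0256
P(node-a | error) = 0.035/0.391 ≈ 0.0895
P(node-b | error) = 0.294/0.391 ≈ 0.7519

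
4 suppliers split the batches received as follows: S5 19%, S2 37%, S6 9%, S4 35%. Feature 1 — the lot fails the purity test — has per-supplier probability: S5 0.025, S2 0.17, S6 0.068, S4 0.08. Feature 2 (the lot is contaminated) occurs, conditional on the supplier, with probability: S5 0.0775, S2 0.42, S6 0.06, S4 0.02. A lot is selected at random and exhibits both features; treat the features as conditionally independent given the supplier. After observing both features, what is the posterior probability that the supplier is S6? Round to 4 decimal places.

Prior × likelihood for each hypothesis:
  S5: 0.19 × 0.025 × 0.0775 = 0.000368125
  S2: 0.37 × 0.17 × 0.42 = 0.026418
  S6: 0.09 × 0.068 × 0.06 = 0.0003672
  S4: 0.35 × 0.08 × 0.02 = 0.00056
Total = 0.027713325.
P(S6 | evidence) = 0.0003672 / 0.027713325 ≈ 0.0132.

0.0132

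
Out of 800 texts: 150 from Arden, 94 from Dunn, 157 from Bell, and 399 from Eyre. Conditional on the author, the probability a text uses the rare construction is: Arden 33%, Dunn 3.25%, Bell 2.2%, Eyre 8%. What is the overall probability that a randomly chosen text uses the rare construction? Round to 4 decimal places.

Unnormalized posteriors (prior × likelihood):
  Arden: 0.1875 × 0.33 = 0.061875
  Dunn: 0.1175 × 0.0325 = 0.00381875
  Bell: 0.19625 × 0.022 = 0.0043175
  Eyre: 0.49875 × 0.08 = 0.0399
P(rare-form) = 0.061875 + 0.00381875 + 0.0043175 + 0.0399 = 0.10991125 → 0.1099.

0.1099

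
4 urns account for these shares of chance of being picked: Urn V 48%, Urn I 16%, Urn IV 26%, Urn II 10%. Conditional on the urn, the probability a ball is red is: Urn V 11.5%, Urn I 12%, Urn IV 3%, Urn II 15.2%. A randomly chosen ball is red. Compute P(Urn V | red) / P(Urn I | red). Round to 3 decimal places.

Unnormalized posteriors (prior × likelihood):
  Urn V: 0.48 × 0.115 = 0.0552
  Urn I: 0.16 × 0.12 = 0.0192
  Urn IV: 0.26 × 0.03 = 0.0078
  Urn II: 0.1 × 0.152 = 0.0152
Normalizing constant = 0.0974.
The ratio is 0.0552 / 0.0192 (the normalizer cancels) = 2.875.

2.875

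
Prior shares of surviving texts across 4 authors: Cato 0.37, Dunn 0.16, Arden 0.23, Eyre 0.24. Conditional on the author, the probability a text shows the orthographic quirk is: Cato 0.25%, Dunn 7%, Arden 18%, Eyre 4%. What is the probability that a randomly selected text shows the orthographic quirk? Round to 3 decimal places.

0.063

Prior × likelihood for each hypothesis:
  Cato: 0.37 × 0.0025 = 0.000925
  Dunn: 0.16 × 0.07 = 0.0112
  Arden: 0.23 × 0.18 = 0.0414
  Eyre: 0.24 × 0.04 = 0.0096
P(quirk) = 0.000925 + 0.0112 + 0.0414 + 0.0096 = 0.063125 → 0.063.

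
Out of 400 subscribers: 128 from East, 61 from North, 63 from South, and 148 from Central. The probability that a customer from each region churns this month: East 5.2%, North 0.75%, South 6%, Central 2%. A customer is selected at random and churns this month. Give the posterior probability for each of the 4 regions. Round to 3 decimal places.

Prior × likelihood for each hypothesis:
  East: 0.32 × 0.052 = 0.01664
  North: 0.1525 × 0.0075 = 0.00114375
  South: 0.1575 × 0.06 = 0.00945
  Central: 0.37 × 0.02 = 0.0074
Normalizing constant = 0.03463375.
P(East | churn) = 0.01664/0.03463375 ≈ 0.480
P(North | churn) = 0.00114375/0.03463375 ≈ 0.033
P(South | churn) = 0.00945/0.03463375 ≈ 0.273
P(Central | churn) = 0.0074/0.03463375 ≈ 0.214

East 0.480, North 0.033, South 0.273, Central 0.214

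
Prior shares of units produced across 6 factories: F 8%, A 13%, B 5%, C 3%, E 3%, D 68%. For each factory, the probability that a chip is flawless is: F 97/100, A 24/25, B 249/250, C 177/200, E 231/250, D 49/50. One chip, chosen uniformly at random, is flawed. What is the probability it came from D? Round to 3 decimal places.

Taking complements, P(flawed | each) = F 0.03, A 0.04, B 0.004, C 0.115, E 0.076, D 0.02.
Compute prior × likelihood for every hypothesis:
  F: 0.08 × 0.03 = 0.0024
  A: 0.13 × 0.04 = 0.0052
  B: 0.05 × 0.004 = 0.0002
  C: 0.03 × 0.115 = 0.00345
  E: 0.03 × 0.076 = 0.00228
  D: 0.68 × 0.02 = 0.0136
Total = 0.02713.
P(D | evidence) = 0.0136 / 0.02713 ≈ 0.501.

0.501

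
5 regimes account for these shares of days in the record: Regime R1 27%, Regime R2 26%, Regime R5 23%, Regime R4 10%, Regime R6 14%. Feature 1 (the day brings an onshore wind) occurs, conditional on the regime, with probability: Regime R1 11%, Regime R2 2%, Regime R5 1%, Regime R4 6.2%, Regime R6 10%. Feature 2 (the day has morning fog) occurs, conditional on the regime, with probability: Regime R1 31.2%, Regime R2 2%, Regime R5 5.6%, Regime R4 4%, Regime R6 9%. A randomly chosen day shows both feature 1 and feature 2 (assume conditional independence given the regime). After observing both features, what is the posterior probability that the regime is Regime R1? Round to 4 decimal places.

Prior × likelihood for each hypothesis:
  Regime R1: 0.27 × 0.11 × 0.312 = 0.0092664
  Regime R2: 0.26 × 0.02 × 0.02 = 0.000104
  Regime R5: 0.23 × 0.01 × 0.056 = 0.0001288
  Regime R4: 0.1 × 0.062 × 0.04 = 0.000248
  Regime R6: 0.14 × 0.1 × 0.09 = 0.00126
Normalizing constant = 0.0110072.
P(Regime R1 | evidence) = 0.0092664 / 0.0110072 ≈ 0.8418.

0.8418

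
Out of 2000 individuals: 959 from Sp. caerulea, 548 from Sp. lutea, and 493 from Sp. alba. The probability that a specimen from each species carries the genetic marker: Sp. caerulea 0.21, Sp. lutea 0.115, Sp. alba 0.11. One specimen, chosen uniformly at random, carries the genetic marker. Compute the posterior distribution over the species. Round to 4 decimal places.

Sp. caerulea 0.6320, Sp. lutea 0.1978, Sp. alba 0.1702

Unnormalized posteriors (prior × likelihood):
  Sp. caerulea: 0.4795 × 0.21 = 0.100695
  Sp. lutea: 0.274 × 0.115 = 0.03151
  Sp. alba: 0.2465 × 0.11 = 0.027115
Total = 0.15932.
P(Sp. caerulea | marker) = 0.100695/0.15932 ≈ 0.6320
P(Sp. lutea | marker) = 0.03151/0.15932 ≈ 0.1978
P(Sp. alba | marker) = 0.027115/0.15932 ≈ 0.1702
(Check: 0.6320+0.1978+0.1702 = 1.0000.)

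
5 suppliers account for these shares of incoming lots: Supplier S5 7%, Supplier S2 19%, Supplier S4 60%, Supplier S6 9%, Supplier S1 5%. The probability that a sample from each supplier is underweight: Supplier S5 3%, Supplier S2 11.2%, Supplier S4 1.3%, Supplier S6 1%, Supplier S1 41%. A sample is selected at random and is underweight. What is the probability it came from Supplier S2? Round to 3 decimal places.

Unnormalized posteriors (prior × likelihood):
  Supplier S5: 0.07 × 0.03 = 0.0021
  Supplier S2: 0.19 × 0.112 = 0.02128
  Supplier S4: 0.6 × 0.013 = 0.0078
  Supplier S6: 0.09 × 0.01 = 0.0009
  Supplier S1: 0.05 × 0.41 = 0.0205
Sum = 0.05258.
P(Supplier S2 | evidence) = 0.02128 / 0.05258 ≈ 0.405.

0.405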